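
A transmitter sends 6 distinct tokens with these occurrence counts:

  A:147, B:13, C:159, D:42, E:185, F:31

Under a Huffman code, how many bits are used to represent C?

2

Huffman merges, smallest pair first:
B(13) + F(31) → 44
D(42) + 44 → 86
86 + A(147) → 233
C(159) + E(185) → 344
233 + 344 → 577
C sits 2 levels below the root, so its codeword is 2 bits.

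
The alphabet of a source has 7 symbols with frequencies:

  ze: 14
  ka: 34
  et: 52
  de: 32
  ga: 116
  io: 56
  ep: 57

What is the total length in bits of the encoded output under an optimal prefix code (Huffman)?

956

Merge the two smallest weights repeatedly:
ze(14) + de(32) → 46
ka(34) + 46 → 80
et(52) + io(56) → 108
ep(57) + 80 → 137
108 + ga(116) → 224
137 + 224 → 361
The encoded length is the sum of every internal node's weight: 46 + 80 + 108 + 137 + 224 + 361 = 956 bits.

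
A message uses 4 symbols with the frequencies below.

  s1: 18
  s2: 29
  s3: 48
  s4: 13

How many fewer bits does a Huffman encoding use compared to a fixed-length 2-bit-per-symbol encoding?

Fixed-length: 2 bits × 108 symbols = 216 bits.
Huffman merges:
merge s4(13) and s1(18): 31
merge s2(29) and 31: 60
merge s3(48) and 60: 108
Huffman total = 31 + 60 + 108 = 199 bits.
Saving = 216 − 199 = 17 bits.

17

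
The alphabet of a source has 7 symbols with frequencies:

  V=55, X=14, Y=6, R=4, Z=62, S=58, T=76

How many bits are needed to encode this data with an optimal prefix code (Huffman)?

663

Merge the two smallest weights repeatedly:
combine R(4), Y(6) → 10
combine 10, X(14) → 24
combine 24, V(55) → 79
combine S(58), Z(62) → 120
combine T(76), 79 → 155
combine 120, 155 → 275
Each symbol's bit-cost is frequency × depth; summing gives 663 bits (equivalently 10 + 24 + 79 + 120 + 155 + 275).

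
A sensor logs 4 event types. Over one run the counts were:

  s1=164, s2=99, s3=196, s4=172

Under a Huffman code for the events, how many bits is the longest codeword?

Merge the two lowest-weight nodes at each step:
combine s2(99), s1(164) → 263
combine s4(172), s3(196) → 368
combine 263, 368 → 631
The first pair merged (s2, s1) ends up deepest, at depth 2.

2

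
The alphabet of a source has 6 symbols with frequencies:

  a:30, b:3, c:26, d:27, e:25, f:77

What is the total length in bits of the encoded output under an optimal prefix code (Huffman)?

438

Greedily combine the two least-frequent nodes:
b(3) + e(25) → 28
c(26) + d(27) → 53
28 + a(30) → 58
53 + 58 → 111
f(77) + 111 → 188
Each symbol's bit-cost is frequency × depth; summing gives 438 bits (equivalently 28 + 53 + 58 + 111 + 188).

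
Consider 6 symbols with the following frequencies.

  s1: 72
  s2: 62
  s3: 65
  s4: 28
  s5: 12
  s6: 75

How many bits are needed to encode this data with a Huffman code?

Merge the two smallest weights repeatedly:
s5(12) + s4(28) → 40
40 + s2(62) → 102
s3(65) + s1(72) → 137
s6(75) + 102 → 177
137 + 177 → 314
The encoded length is the sum of every internal node's weight: 40 + 102 + 137 + 177 + 314 = 770 bits.

770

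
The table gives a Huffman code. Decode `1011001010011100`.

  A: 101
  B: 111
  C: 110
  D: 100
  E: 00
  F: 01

ADAEBE

Read left to right; each codeword is recognised as soon as it completes (prefix code):
  101→A | 100→D | 101→A | 00→E | 111→B | 00→E
Decoded message: ADAEBE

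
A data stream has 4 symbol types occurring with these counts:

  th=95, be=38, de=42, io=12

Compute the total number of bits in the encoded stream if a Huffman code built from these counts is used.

Merge the two smallest weights repeatedly:
merge io(12) and be(38): 50
merge de(42) and 50: 92
merge 92 and th(95): 187
The encoded length is the sum of every internal node's weight: 50 + 92 + 187 = 329 bits.

329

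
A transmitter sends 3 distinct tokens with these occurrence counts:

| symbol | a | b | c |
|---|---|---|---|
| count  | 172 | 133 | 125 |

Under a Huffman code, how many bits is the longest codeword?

2

Merge the two lowest-weight nodes at each step:
c(125) + b(133) → 258
a(172) + 258 → 430
The rarest symbols sit at the bottom; the longest codeword is 2 bits.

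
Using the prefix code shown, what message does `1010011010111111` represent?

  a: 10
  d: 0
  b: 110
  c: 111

Read left to right; each codeword is recognised as soon as it completes (prefix code):
  10→a | 10→a | 0→d | 110→b | 10→a | 111→c | 111→c
Decoded message: aadbacc

aadbacc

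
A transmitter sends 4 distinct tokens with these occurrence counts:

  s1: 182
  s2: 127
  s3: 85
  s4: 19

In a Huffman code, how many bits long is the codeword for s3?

3

Repeatedly merge the two smallest:
s4(19) + s3(85) → 104
104 + s2(127) → 231
s1(182) + 231 → 413
s3's leaf is at depth 3, giving a 3-bit codeword.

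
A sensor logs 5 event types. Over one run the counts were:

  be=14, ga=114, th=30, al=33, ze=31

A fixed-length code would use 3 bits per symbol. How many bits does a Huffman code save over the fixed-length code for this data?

Fixed-length: 3 bits × 222 symbols = 666 bits.
Huffman merges:
combine be(14), th(30) → 44
combine ze(31), al(33) → 64
combine 44, 64 → 108
combine 108, ga(114) → 222
Huffman total = 44 + 64 + 108 + 222 = 438 bits.
Saving = 666 − 438 = 228 bits.

228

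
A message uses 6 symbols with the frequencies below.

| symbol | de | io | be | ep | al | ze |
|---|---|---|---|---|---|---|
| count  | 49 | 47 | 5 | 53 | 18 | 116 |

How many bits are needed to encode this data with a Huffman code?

655

Merge the two smallest weights repeatedly:
be(5) + al(18) → 23
23 + io(47) → 70
de(49) + ep(53) → 102
70 + 102 → 172
ze(116) + 172 → 288
Each symbol's bit-cost is frequency × depth; summing gives 655 bits (equivalently 23 + 70 + 102 + 172 + 288).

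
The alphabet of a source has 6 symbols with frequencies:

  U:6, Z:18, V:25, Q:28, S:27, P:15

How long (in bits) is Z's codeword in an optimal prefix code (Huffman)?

3

Build the tree from the bottom:
U(6) + P(15) → 21
Z(18) + 21 → 39
V(25) + S(27) → 52
Q(28) + 39 → 67
52 + 67 → 119
Z sits 3 levels below the root, so its codeword is 3 bits.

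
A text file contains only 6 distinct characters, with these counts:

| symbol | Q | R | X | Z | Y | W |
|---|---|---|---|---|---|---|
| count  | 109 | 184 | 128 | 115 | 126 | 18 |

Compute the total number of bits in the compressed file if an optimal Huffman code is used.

Greedily combine the two least-frequent nodes:
combine W(18), Q(109) → 127
combine Z(115), Y(126) → 241
combine 127, X(128) → 255
combine R(184), 241 → 425
combine 255, 425 → 680
Each symbol's bit-cost is frequency × depth; summing gives 1728 bits (equivalently 127 + 241 + 255 + 425 + 680).

1728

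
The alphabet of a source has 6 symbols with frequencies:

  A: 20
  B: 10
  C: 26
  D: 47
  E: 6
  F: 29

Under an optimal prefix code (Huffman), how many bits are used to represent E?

Build the tree from the bottom:
E(6) + B(10) → 16
16 + A(20) → 36
C(26) + F(29) → 55
36 + D(47) → 83
55 + 83 → 138
E's leaf is at depth 4, giving a 4-bit codeword.

4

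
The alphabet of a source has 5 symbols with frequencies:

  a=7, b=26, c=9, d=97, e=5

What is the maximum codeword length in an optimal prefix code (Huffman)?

Merge the two lowest-weight nodes at each step:
combine e(5), a(7) → 12
combine c(9), 12 → 21
combine 21, b(26) → 47
combine 47, d(97) → 144
The first pair merged (e, a) ends up deepest, at depth 4.

4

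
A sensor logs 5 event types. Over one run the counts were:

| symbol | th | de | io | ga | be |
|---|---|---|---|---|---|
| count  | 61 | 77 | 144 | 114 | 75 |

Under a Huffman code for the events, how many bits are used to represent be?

3

Build the tree from the bottom:
th(61) + be(75) → 136
de(77) + ga(114) → 191
136 + io(144) → 280
191 + 280 → 471
be sits 3 levels below the root, so its codeword is 3 bits.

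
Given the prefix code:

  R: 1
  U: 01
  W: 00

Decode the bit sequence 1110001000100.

Read left to right; each codeword is recognised as soon as it completes (prefix code):
  1→R | 1→R | 1→R | 00→W | 01→U | 00→W | 01→U | 00→W
Decoded message: RRRWUWUW

RRRWUWUW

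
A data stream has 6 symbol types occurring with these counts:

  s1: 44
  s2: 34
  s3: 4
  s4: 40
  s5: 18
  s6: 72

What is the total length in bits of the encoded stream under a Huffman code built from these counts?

502

Build the Huffman tree bottom-up:
merge s3(4) and s5(18): 22
merge 22 and s2(34): 56
merge s4(40) and s1(44): 84
merge 56 and s6(72): 128
merge 84 and 128: 212
Each symbol's bit-cost is frequency × depth; summing gives 502 bits (equivalently 22 + 56 + 84 + 128 + 212).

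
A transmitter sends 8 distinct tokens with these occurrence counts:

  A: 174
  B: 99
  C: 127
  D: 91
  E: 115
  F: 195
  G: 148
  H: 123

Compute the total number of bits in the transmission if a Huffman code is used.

3211

Merge the two smallest weights repeatedly:
D(91) + B(99) → 190
E(115) + H(123) → 238
C(127) + G(148) → 275
A(174) + 190 → 364
F(195) + 238 → 433
275 + 364 → 639
433 + 639 → 1072
Total encoded bits = sum of merged weights = 190 + 238 + 275 + 364 + 433 + 639 + 1072 = 3211.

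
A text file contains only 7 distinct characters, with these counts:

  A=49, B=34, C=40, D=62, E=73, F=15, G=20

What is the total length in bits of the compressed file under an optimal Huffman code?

Build the Huffman tree bottom-up:
combine F(15), G(20) → 35
combine B(34), 35 → 69
combine C(40), A(49) → 89
combine D(62), 69 → 131
combine E(73), 89 → 162
combine 131, 162 → 293
The encoded length is the sum of every internal node's weight: 35 + 69 + 89 + 131 + 162 + 293 = 779 bits.

779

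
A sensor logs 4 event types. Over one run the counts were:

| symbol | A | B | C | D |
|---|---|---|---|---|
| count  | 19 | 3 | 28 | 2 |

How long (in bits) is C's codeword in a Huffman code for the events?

1

Huffman merges, smallest pair first:
merge D(2) and B(3): 5
merge 5 and A(19): 24
merge 24 and C(28): 52
C sits one level below the root: a 1-bit codeword.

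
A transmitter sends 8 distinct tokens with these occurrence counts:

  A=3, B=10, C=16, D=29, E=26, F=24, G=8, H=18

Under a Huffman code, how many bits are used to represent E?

2

Build the tree from the bottom:
A(3) + G(8) → 11
B(10) + 11 → 21
C(16) + H(18) → 34
21 + F(24) → 45
E(26) + D(29) → 55
34 + 45 → 79
55 + 79 → 134
E's leaf is at depth 2, giving a 2-bit codeword.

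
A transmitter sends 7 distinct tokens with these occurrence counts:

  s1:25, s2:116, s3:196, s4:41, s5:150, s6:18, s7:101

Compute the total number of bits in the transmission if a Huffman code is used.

1606

Greedily combine the two least-frequent nodes:
merge s6(18) and s1(25): 43
merge s4(41) and 43: 84
merge 84 and s7(101): 185
merge s2(116) and s5(150): 266
merge 185 and s3(196): 381
merge 266 and 381: 647
The encoded length is the sum of every internal node's weight: 43 + 84 + 185 + 266 + 381 + 647 = 1606 bits.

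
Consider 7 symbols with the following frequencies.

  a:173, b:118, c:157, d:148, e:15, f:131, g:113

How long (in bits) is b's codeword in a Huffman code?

3

Huffman merges, smallest pair first:
e(15) + g(113) → 128
b(118) + 128 → 246
f(131) + d(148) → 279
c(157) + a(173) → 330
246 + 279 → 525
330 + 525 → 855
b sits 3 levels below the root, so its codeword is 3 bits.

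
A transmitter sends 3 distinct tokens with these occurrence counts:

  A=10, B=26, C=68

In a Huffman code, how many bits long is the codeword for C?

Repeatedly merge the two smallest:
merge A(10) and B(26): 36
merge 36 and C(68): 104
C is a child of the root — depth 1, so its codeword is a single bit.

1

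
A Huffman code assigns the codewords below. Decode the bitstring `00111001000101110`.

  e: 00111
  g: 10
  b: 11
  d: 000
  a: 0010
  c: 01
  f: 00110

eaabg

Read left to right; each codeword is recognised as soon as it completes (prefix code):
  00111→e | 0010→a | 0010→a | 11→b | 10→g
Decoded message: eaabg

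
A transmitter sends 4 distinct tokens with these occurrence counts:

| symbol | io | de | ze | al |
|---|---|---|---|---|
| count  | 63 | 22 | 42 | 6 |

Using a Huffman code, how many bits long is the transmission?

Greedily combine the two least-frequent nodes:
combine al(6), de(22) → 28
combine 28, ze(42) → 70
combine io(63), 70 → 133
Total encoded bits = sum of merged weights = 28 + 70 + 133 = 231.

231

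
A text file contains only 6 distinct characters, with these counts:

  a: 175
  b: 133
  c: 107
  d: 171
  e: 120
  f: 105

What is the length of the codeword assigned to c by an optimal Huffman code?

3

Build the tree from the bottom:
merge f(105) and c(107): 212
merge e(120) and b(133): 253
merge d(171) and a(175): 346
merge 212 and 253: 465
merge 346 and 465: 811
c sits 3 levels below the root, so its codeword is 3 bits.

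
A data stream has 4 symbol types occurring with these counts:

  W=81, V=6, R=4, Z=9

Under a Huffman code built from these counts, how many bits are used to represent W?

Huffman merges, smallest pair first:
R(4) + V(6) → 10
Z(9) + 10 → 19
19 + W(81) → 100
W sits one level below the root: a 1-bit codeword.

1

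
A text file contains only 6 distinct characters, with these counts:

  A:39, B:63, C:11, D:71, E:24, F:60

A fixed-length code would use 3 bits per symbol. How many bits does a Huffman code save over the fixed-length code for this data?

Fixed-length: 3 bits × 268 symbols = 804 bits.
Huffman merges:
merge C(11) and E(24): 35
merge 35 and A(39): 74
merge F(60) and B(63): 123
merge D(71) and 74: 145
merge 123 and 145: 268
Huffman total = 35 + 74 + 123 + 145 + 268 = 645 bits.
Saving = 804 − 645 = 159 bits.

159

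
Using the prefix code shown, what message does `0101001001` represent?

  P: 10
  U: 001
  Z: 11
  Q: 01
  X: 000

Read left to right; each codeword is recognised as soon as it completes (prefix code):
  01→Q | 01→Q | 001→U | 001→U
Decoded message: QQUU

QQUU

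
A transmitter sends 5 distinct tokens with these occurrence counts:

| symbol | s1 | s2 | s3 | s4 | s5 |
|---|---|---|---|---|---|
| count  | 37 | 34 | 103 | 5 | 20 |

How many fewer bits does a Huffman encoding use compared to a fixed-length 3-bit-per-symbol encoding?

Fixed-length: 3 bits × 199 symbols = 597 bits.
Huffman merges:
merge s4(5) and s5(20): 25
merge 25 and s2(34): 59
merge s1(37) and 59: 96
merge 96 and s3(103): 199
Huffman total = 25 + 59 + 96 + 199 = 379 bits.
Saving = 597 − 379 = 218 bits.

218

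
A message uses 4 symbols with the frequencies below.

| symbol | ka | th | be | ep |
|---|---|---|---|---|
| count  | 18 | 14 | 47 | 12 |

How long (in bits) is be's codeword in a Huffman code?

Repeatedly merge the two smallest:
combine ep(12), th(14) → 26
combine ka(18), 26 → 44
combine 44, be(47) → 91
be is a child of the root — depth 1, so its codeword is a single bit.

1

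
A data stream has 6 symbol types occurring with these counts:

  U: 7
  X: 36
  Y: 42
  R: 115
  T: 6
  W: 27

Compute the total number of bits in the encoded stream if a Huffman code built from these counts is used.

480

Greedily combine the two least-frequent nodes:
merge T(6) and U(7): 13
merge 13 and W(27): 40
merge X(36) and 40: 76
merge Y(42) and 76: 118
merge R(115) and 118: 233
Each symbol's bit-cost is frequency × depth; summing gives 480 bits (equivalently 13 + 40 + 76 + 118 + 233).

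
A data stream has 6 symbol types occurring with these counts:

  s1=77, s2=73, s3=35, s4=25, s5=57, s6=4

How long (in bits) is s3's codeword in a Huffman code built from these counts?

Repeatedly merge the two smallest:
combine s6(4), s4(25) → 29
combine 29, s3(35) → 64
combine s5(57), 64 → 121
combine s2(73), s1(77) → 150
combine 121, 150 → 271
The subtree containing s3 is merged 3 times, so code length = 3.

3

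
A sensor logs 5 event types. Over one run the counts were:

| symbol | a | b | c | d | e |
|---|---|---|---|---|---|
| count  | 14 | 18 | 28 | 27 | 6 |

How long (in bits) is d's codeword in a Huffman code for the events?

Huffman merges, smallest pair first:
combine e(6), a(14) → 20
combine b(18), 20 → 38
combine d(27), c(28) → 55
combine 38, 55 → 93
d sits 2 levels below the root, so its codeword is 2 bits.

2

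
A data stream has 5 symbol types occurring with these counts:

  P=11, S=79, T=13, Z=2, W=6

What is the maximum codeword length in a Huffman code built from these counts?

Merge the two lowest-weight nodes at each step:
merge Z(2) and W(6): 8
merge 8 and P(11): 19
merge T(13) and 19: 32
merge 32 and S(79): 111
Maximum depth reached is 4.

4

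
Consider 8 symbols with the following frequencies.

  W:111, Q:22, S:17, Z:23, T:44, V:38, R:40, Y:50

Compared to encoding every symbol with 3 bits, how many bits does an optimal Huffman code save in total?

Fixed-length: 3 bits × 345 symbols = 1035 bits.
Huffman merges:
combine S(17), Q(22) → 39
combine Z(23), V(38) → 61
combine 39, R(40) → 79
combine T(44), Y(50) → 94
combine 61, 79 → 140
combine 94, W(111) → 205
combine 140, 205 → 345
Huffman total = 39 + 61 + 79 + 94 + 140 + 205 + 345 = 963 bits.
Saving = 1035 − 963 = 72 bits.

72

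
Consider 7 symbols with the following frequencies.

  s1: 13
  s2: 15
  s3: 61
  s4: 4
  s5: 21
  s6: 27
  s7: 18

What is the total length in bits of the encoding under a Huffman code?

404

Build the Huffman tree bottom-up:
merge s4(4) and s1(13): 17
merge s2(15) and 17: 32
merge s7(18) and s5(21): 39
merge s6(27) and 32: 59
merge 39 and 59: 98
merge s3(61) and 98: 159
The encoded length is the sum of every internal node's weight: 17 + 32 + 39 + 59 + 98 + 159 = 404 bits.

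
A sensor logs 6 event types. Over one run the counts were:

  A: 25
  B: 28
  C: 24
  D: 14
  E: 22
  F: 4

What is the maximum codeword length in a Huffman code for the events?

4

Merge the two lowest-weight nodes at each step:
combine F(4), D(14) → 18
combine 18, E(22) → 40
combine C(24), A(25) → 49
combine B(28), 40 → 68
combine 49, 68 → 117
The rarest symbols sit at the bottom; the longest codeword is 4 bits.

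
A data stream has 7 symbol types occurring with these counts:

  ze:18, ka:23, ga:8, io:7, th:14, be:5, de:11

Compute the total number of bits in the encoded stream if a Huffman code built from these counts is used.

Greedily combine the two least-frequent nodes:
combine be(5), io(7) → 12
combine ga(8), de(11) → 19
combine 12, th(14) → 26
combine ze(18), 19 → 37
combine ka(23), 26 → 49
combine 37, 49 → 86
The encoded length is the sum of every internal node's weight: 12 + 19 + 26 + 37 + 49 + 86 = 229 bits.

229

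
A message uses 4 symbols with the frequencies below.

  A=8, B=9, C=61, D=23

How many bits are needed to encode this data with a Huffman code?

Build the Huffman tree bottom-up:
A(8) + B(9) → 17
17 + D(23) → 40
40 + C(61) → 101
Each symbol's bit-cost is frequency × depth; summing gives 158 bits (equivalently 17 + 40 + 101).

158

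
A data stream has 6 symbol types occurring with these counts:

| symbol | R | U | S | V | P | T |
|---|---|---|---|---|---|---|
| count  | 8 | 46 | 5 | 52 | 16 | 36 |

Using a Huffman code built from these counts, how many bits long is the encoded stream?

Build the Huffman tree bottom-up:
merge S(5) and R(8): 13
merge 13 and P(16): 29
merge 29 and T(36): 65
merge U(46) and V(52): 98
merge 65 and 98: 163
The encoded length is the sum of every internal node's weight: 13 + 29 + 65 + 98 + 163 = 368 bits.

368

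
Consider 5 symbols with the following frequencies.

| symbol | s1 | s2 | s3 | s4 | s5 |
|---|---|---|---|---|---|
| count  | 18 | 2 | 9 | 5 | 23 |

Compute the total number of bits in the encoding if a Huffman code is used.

Build the Huffman tree bottom-up:
combine s2(2), s4(5) → 7
combine 7, s3(9) → 16
combine 16, s1(18) → 34
combine s5(23), 34 → 57
Each symbol's bit-cost is frequency × depth; summing gives 114 bits (equivalently 7 + 16 + 34 + 57).

114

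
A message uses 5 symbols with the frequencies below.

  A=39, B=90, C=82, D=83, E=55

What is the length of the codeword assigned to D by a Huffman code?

2

Repeatedly merge the two smallest:
merge A(39) and E(55): 94
merge C(82) and D(83): 165
merge B(90) and 94: 184
merge 165 and 184: 349
D's leaf is at depth 2, giving a 2-bit codeword.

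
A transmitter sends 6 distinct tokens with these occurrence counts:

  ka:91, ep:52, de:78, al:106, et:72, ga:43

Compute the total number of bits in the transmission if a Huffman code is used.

Build the Huffman tree bottom-up:
ga(43) + ep(52) → 95
et(72) + de(78) → 150
ka(91) + 95 → 186
al(106) + 150 → 256
186 + 256 → 442
Each symbol's bit-cost is frequency × depth; summing gives 1129 bits (equivalently 95 + 150 + 186 + 256 + 442).

1129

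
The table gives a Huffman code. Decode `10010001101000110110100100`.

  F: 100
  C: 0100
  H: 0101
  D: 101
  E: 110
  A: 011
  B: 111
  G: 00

FFACAACF

Read left to right; each codeword is recognised as soon as it completes (prefix code):
  100→F | 100→F | 011→A | 0100→C | 011→A | 011→A | 0100→C | 100→F
Decoded message: FFACAACF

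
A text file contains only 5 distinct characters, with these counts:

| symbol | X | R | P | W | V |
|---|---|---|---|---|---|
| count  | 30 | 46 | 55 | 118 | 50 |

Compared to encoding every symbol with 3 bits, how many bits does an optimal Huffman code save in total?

236

Fixed-length: 3 bits × 299 symbols = 897 bits.
Huffman merges:
merge X(30) and R(46): 76
merge V(50) and P(55): 105
merge 76 and 105: 181
merge W(118) and 181: 299
Huffman total = 76 + 105 + 181 + 299 = 661 bits.
Saving = 897 − 661 = 236 bits.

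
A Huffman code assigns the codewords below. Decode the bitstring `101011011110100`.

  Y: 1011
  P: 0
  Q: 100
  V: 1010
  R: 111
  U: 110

Read left to right; each codeword is recognised as soon as it completes (prefix code):
  1010→V | 110→U | 111→R | 1010→V | 0→P
Decoded message: VURVP

VURVP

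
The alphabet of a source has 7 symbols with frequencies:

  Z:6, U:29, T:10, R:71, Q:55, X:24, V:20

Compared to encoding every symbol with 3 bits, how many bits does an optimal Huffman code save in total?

Fixed-length: 3 bits × 215 symbols = 645 bits.
Huffman merges:
merge Z(6) and T(10): 16
merge 16 and V(20): 36
merge X(24) and U(29): 53
merge 36 and 53: 89
merge Q(55) and R(71): 126
merge 89 and 126: 215
Huffman total = 16 + 36 + 53 + 89 + 126 + 215 = 535 bits.
Saving = 645 − 535 = 110 bits.

110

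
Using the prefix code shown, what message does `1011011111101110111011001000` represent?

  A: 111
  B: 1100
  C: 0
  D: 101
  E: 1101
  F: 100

DDAEEEFFC

Read left to right; each codeword is recognised as soon as it completes (prefix code):
  101→D | 101→D | 111→A | 1101→E | 1101→E | 1101→E | 100→F | 100→F | 0→C
Decoded message: DDAEEEFFC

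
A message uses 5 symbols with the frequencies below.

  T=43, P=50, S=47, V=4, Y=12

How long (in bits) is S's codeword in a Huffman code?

Build the tree from the bottom:
merge V(4) and Y(12): 16
merge 16 and T(43): 59
merge S(47) and P(50): 97
merge 59 and 97: 156
S's leaf is at depth 2, giving a 2-bit codeword.

2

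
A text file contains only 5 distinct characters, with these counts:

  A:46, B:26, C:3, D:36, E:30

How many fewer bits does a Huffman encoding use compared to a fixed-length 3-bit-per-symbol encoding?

112

Fixed-length: 3 bits × 141 symbols = 423 bits.
Huffman merges:
merge C(3) and B(26): 29
merge 29 and E(30): 59
merge D(36) and A(46): 82
merge 59 and 82: 141
Huffman total = 29 + 59 + 82 + 141 = 311 bits.
Saving = 423 − 311 = 112 bits.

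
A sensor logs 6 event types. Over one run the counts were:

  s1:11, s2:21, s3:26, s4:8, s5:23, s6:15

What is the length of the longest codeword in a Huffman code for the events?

4

Merge the two lowest-weight nodes at each step:
s4(8) + s1(11) → 19
s6(15) + 19 → 34
s2(21) + s5(23) → 44
s3(26) + 34 → 60
44 + 60 → 104
The first pair merged (s4, s1) ends up deepest, at depth 4.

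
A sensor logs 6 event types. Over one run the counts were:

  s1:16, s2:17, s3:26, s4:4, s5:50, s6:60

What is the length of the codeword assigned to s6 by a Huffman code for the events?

2

Repeatedly merge the two smallest:
merge s4(4) and s1(16): 20
merge s2(17) and 20: 37
merge s3(26) and 37: 63
merge s5(50) and s6(60): 110
merge 63 and 110: 173
s6's leaf is at depth 2, giving a 2-bit codeword.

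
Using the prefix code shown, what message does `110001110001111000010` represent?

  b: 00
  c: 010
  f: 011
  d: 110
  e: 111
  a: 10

Read left to right; each codeword is recognised as soon as it completes (prefix code):
  110→d | 00→b | 111→e | 00→b | 011→f | 110→d | 00→b | 010→c
Decoded message: dbebfdbc

dbebfdbc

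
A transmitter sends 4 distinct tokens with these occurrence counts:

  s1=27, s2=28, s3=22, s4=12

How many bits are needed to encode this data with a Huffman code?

178

Merge the two smallest weights repeatedly:
s4(12) + s3(22) → 34
s1(27) + s2(28) → 55
34 + 55 → 89
Total encoded bits = sum of merged weights = 34 + 55 + 89 = 178.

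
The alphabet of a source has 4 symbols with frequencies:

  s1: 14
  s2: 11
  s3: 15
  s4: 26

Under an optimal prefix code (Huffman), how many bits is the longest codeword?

3

Merge the two lowest-weight nodes at each step:
combine s2(11), s1(14) → 25
combine s3(15), 25 → 40
combine s4(26), 40 → 66
Maximum depth reached is 3.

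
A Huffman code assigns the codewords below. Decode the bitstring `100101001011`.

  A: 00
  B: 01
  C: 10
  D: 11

CBBACD

Read left to right; each codeword is recognised as soon as it completes (prefix code):
  10→C | 01→B | 01→B | 00→A | 10→C | 11→D
Decoded message: CBBACD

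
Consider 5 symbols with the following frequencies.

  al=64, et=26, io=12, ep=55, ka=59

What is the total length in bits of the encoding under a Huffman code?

Merge the two smallest weights repeatedly:
io(12) + et(26) → 38
38 + ep(55) → 93
ka(59) + al(64) → 123
93 + 123 → 216
Each symbol's bit-cost is frequency × depth; summing gives 470 bits (equivalently 38 + 93 + 123 + 216).

470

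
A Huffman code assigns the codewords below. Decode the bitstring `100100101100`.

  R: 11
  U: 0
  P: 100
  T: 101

PPTP

Read left to right; each codeword is recognised as soon as it completes (prefix code):
  100→P | 100→P | 101→T | 100→P
Decoded message: PPTP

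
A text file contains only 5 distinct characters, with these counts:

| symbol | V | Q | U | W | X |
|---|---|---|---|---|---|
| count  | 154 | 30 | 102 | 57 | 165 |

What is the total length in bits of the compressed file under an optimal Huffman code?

1103

Greedily combine the two least-frequent nodes:
merge Q(30) and W(57): 87
merge 87 and U(102): 189
merge V(154) and X(165): 319
merge 189 and 319: 508
The encoded length is the sum of every internal node's weight: 87 + 189 + 319 + 508 = 1103 bits.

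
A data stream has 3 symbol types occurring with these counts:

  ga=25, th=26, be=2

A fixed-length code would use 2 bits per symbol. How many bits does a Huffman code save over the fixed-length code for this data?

Fixed-length: 2 bits × 53 symbols = 106 bits.
Huffman merges:
merge be(2) and ga(25): 27
merge th(26) and 27: 53
Huffman total = 27 + 53 = 80 bits.
Saving = 106 − 80 = 26 bits.

26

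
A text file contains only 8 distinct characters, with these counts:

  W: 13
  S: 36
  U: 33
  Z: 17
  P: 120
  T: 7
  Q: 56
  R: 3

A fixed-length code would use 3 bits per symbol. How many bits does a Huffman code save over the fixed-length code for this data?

Fixed-length: 3 bits × 285 symbols = 855 bits.
Huffman merges:
R(3) + T(7) → 10
10 + W(13) → 23
Z(17) + 23 → 40
U(33) + S(36) → 69
40 + Q(56) → 96
69 + 96 → 165
P(120) + 165 → 285
Huffman total = 10 + 23 + 40 + 69 + 96 + 165 + 285 = 688 bits.
Saving = 855 − 688 = 167 bits.

167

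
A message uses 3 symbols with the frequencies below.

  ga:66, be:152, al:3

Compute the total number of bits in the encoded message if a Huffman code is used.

Build the Huffman tree bottom-up:
al(3) + ga(66) → 69
69 + be(152) → 221
Total encoded bits = sum of merged weights = 69 + 221 = 290.

290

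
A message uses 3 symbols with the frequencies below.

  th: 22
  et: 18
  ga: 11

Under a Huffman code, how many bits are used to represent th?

Huffman merges, smallest pair first:
merge ga(11) and et(18): 29
merge th(22) and 29: 51
th is a child of the root — depth 1, so its codeword is a single bit.

1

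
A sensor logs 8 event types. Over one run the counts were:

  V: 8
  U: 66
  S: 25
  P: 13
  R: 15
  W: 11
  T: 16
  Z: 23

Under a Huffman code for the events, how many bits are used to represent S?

Repeatedly merge the two smallest:
merge V(8) and W(11): 19
merge P(13) and R(15): 28
merge T(16) and 19: 35
merge Z(23) and S(25): 48
merge 28 and 35: 63
merge 48 and 63: 111
merge U(66) and 111: 177
S's leaf is at depth 3, giving a 3-bit codeword.

3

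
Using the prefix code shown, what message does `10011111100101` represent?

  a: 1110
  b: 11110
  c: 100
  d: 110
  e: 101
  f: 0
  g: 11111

cgce

Read left to right; each codeword is recognised as soon as it completes (prefix code):
  100→c | 11111→g | 100→c | 101→e
Decoded message: cgce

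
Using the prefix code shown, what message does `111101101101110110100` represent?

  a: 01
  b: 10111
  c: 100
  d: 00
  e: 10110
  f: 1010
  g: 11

ggaegec

Read left to right; each codeword is recognised as soon as it completes (prefix code):
  11→g | 11→g | 01→a | 10110→e | 11→g | 10110→e | 100→c
Decoded message: ggaegec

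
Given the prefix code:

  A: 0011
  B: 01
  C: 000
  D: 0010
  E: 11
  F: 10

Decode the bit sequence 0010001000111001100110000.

Read left to right; each codeword is recognised as soon as it completes (prefix code):
  0010→D | 0010→D | 0011→A | 10→F | 01→B | 10→F | 01→B | 10→F | 000→C
Decoded message: DDAFBFBFC

DDAFBFBFC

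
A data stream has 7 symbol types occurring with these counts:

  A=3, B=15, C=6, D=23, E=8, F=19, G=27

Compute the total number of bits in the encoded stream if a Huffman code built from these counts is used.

260

Merge the two smallest weights repeatedly:
merge A(3) and C(6): 9
merge E(8) and 9: 17
merge B(15) and 17: 32
merge F(19) and D(23): 42
merge G(27) and 32: 59
merge 42 and 59: 101
The encoded length is the sum of every internal node's weight: 9 + 17 + 32 + 42 + 59 + 101 = 260 bits.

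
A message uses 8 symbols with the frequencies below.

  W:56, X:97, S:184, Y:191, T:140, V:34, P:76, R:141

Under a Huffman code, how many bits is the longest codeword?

5

Merge the two lowest-weight nodes at each step:
combine V(34), W(56) → 90
combine P(76), 90 → 166
combine X(97), T(140) → 237
combine R(141), 166 → 307
combine S(184), Y(191) → 375
combine 237, 307 → 544
combine 375, 544 → 919
The first pair merged (V, W) ends up deepest, at depth 5.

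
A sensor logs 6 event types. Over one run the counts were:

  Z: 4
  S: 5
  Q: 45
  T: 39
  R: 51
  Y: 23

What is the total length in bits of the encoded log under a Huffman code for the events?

Merge the two smallest weights repeatedly:
combine Z(4), S(5) → 9
combine 9, Y(23) → 32
combine 32, T(39) → 71
combine Q(45), R(51) → 96
combine 71, 96 → 167
The encoded length is the sum of every internal node's weight: 9 + 32 + 71 + 96 + 167 = 375 bits.

375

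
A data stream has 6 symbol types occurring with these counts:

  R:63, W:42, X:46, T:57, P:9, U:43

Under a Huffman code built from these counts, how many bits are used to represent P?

Huffman merges, smallest pair first:
combine P(9), W(42) → 51
combine U(43), X(46) → 89
combine 51, T(57) → 108
combine R(63), 89 → 152
combine 108, 152 → 260
P's leaf is at depth 3, giving a 3-bit codeword.

3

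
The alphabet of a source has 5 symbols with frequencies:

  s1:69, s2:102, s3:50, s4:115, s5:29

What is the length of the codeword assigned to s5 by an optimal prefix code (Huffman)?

Repeatedly merge the two smallest:
combine s5(29), s3(50) → 79
combine s1(69), 79 → 148
combine s2(102), s4(115) → 217
combine 148, 217 → 365
s5's leaf is at depth 3, giving a 3-bit codeword.

3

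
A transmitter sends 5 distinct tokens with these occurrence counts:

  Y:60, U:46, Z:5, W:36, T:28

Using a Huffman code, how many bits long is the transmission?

Build the Huffman tree bottom-up:
combine Z(5), T(28) → 33
combine 33, W(36) → 69
combine U(46), Y(60) → 106
combine 69, 106 → 175
The encoded length is the sum of every internal node's weight: 33 + 69 + 106 + 175 = 383 bits.

383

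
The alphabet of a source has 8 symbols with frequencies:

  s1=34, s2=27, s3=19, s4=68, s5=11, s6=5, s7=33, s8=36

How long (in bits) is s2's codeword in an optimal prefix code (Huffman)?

3

Build the tree from the bottom:
merge s6(5) and s5(11): 16
merge 16 and s3(19): 35
merge s2(27) and s7(33): 60
merge s1(34) and 35: 69
merge s8(36) and 60: 96
merge s4(68) and 69: 137
merge 96 and 137: 233
s2's leaf is at depth 3, giving a 3-bit codeword.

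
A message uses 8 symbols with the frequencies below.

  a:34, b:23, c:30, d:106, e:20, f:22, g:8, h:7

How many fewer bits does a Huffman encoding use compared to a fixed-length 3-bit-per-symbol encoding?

Fixed-length: 3 bits × 250 symbols = 750 bits.
Huffman merges:
merge h(7) and g(8): 15
merge 15 and e(20): 35
merge f(22) and b(23): 45
merge c(30) and a(34): 64
merge 35 and 45: 80
merge 64 and 80: 144
merge d(106) and 144: 250
Huffman total = 15 + 35 + 45 + 64 + 80 + 144 + 250 = 633 bits.
Saving = 750 − 633 = 117 bits.

117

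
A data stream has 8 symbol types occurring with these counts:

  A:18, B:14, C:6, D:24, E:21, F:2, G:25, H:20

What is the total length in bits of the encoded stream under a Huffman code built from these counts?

Merge the two smallest weights repeatedly:
combine F(2), C(6) → 8
combine 8, B(14) → 22
combine A(18), H(20) → 38
combine E(21), 22 → 43
combine D(24), G(25) → 49
combine 38, 43 → 81
combine 49, 81 → 130
Each symbol's bit-cost is frequency × depth; summing gives 371 bits (equivalently 8 + 22 + 38 + 43 + 49 + 81 + 130).

371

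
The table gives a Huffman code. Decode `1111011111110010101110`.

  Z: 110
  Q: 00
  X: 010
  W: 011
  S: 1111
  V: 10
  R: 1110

Read left to right; each codeword is recognised as soon as it completes (prefix code):
  1111→S | 011→W | 1111→S | 10→V | 010→X | 10→V | 1110→R
Decoded message: SWSVXVR

SWSVXVR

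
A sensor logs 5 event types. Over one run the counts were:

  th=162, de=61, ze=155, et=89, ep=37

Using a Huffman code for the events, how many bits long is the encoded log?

1106

Greedily combine the two least-frequent nodes:
combine ep(37), de(61) → 98
combine et(89), 98 → 187
combine ze(155), th(162) → 317
combine 187, 317 → 504
The encoded length is the sum of every internal node's weight: 98 + 187 + 317 + 504 = 1106 bits.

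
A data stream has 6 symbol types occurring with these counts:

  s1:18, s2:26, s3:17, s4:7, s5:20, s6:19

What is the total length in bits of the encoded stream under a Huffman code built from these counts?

Greedily combine the two least-frequent nodes:
s4(7) + s3(17) → 24
s1(18) + s6(19) → 37
s5(20) + 24 → 44
s2(26) + 37 → 63
44 + 63 → 107
Total encoded bits = sum of merged weights = 24 + 37 + 44 + 63 + 107 = 275.

275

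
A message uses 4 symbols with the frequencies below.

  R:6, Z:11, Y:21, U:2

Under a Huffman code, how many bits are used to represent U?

Huffman merges, smallest pair first:
merge U(2) and R(6): 8
merge 8 and Z(11): 19
merge 19 and Y(21): 40
U sits 3 levels below the root, so its codeword is 3 bits.

3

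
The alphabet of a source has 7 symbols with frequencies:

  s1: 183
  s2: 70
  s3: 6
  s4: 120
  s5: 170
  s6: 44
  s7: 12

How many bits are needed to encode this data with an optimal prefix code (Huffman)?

1422

Build the Huffman tree bottom-up:
merge s3(6) and s7(12): 18
merge 18 and s6(44): 62
merge 62 and s2(70): 132
merge s4(120) and 132: 252
merge s5(170) and s1(183): 353
merge 252 and 353: 605
Each symbol's bit-cost is frequency × depth; summing gives 1422 bits (equivalently 18 + 62 + 132 + 252 + 353 + 605).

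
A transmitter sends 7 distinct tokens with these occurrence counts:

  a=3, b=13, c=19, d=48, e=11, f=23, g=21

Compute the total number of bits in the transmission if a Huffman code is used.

Build the Huffman tree bottom-up:
a(3) + e(11) → 14
b(13) + 14 → 27
c(19) + g(21) → 40
f(23) + 27 → 50
40 + d(48) → 88
50 + 88 → 138
Each symbol's bit-cost is frequency × depth; summing gives 357 bits (equivalently 14 + 27 + 40 + 50 + 88 + 138).

357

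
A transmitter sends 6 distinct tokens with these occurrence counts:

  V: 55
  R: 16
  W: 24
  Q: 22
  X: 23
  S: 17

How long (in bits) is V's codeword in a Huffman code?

Huffman merges, smallest pair first:
R(16) + S(17) → 33
Q(22) + X(23) → 45
W(24) + 33 → 57
45 + V(55) → 100
57 + 100 → 157
The subtree containing V is merged 2 times, so code length = 2.

2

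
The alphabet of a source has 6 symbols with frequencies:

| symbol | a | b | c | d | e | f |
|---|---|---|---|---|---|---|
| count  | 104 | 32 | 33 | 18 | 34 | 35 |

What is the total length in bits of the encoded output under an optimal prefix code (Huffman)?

Merge the two smallest weights repeatedly:
d(18) + b(32) → 50
c(33) + e(34) → 67
f(35) + 50 → 85
67 + 85 → 152
a(104) + 152 → 256
Each symbol's bit-cost is frequency × depth; summing gives 610 bits (equivalently 50 + 67 + 85 + 152 + 256).

610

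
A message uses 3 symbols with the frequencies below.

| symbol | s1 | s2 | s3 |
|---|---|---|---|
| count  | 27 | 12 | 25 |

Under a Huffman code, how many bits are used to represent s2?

2

Repeatedly merge the two smallest:
merge s2(12) and s3(25): 37
merge s1(27) and 37: 64
The subtree containing s2 is merged 2 times, so code length = 2.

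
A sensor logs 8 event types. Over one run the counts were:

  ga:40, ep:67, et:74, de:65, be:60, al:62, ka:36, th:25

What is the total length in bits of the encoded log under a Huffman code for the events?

Greedily combine the two least-frequent nodes:
merge th(25) and ka(36): 61
merge ga(40) and be(60): 100
merge 61 and al(62): 123
merge de(65) and ep(67): 132
merge et(74) and 100: 174
merge 123 and 132: 255
merge 174 and 255: 429
Total encoded bits = sum of merged weights = 61 + 100 + 123 + 132 + 174 + 255 + 429 = 1274.

1274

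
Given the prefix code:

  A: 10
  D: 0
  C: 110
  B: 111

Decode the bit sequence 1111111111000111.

Read left to right; each codeword is recognised as soon as it completes (prefix code):
  111→B | 111→B | 111→B | 10→A | 0→D | 0→D | 111→B
Decoded message: BBBADDB

BBBADDB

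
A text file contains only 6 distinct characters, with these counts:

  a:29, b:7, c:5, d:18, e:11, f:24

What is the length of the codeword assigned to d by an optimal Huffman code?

Huffman merges, smallest pair first:
merge c(5) and b(7): 12
merge e(11) and 12: 23
merge d(18) and 23: 41
merge f(24) and a(29): 53
merge 41 and 53: 94
d sits 2 levels below the root, so its codeword is 2 bits.

2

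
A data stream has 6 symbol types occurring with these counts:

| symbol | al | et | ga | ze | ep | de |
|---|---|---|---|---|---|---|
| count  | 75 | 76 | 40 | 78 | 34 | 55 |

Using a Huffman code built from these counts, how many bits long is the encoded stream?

919

Greedily combine the two least-frequent nodes:
merge ep(34) and ga(40): 74
merge de(55) and 74: 129
merge al(75) and et(76): 151
merge ze(78) and 129: 207
merge 151 and 207: 358
The encoded length is the sum of every internal node's weight: 74 + 129 + 151 + 207 + 358 = 919 bits.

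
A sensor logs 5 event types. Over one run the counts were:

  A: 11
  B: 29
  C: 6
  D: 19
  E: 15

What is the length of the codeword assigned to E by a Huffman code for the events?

Repeatedly merge the two smallest:
C(6) + A(11) → 17
E(15) + 17 → 32
D(19) + B(29) → 48
32 + 48 → 80
The subtree containing E is merged 2 times, so code length = 2.

2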